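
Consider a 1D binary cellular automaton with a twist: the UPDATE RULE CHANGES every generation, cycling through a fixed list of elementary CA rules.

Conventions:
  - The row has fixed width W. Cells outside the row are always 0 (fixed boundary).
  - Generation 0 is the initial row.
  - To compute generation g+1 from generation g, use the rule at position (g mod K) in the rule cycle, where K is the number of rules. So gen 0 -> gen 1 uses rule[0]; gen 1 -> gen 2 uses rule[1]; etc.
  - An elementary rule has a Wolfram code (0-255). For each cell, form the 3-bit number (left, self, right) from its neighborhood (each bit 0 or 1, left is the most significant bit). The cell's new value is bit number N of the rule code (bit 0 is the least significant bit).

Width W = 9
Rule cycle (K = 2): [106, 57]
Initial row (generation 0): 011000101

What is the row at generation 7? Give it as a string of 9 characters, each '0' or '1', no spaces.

Answer: 001001010

Derivation:
Gen 0: 011000101
Gen 1 (rule 106): 111001010
Gen 2 (rule 57): 100100101
Gen 3 (rule 106): 001001010
Gen 4 (rule 57): 100100101
Gen 5 (rule 106): 001001010
Gen 6 (rule 57): 100100101
Gen 7 (rule 106): 001001010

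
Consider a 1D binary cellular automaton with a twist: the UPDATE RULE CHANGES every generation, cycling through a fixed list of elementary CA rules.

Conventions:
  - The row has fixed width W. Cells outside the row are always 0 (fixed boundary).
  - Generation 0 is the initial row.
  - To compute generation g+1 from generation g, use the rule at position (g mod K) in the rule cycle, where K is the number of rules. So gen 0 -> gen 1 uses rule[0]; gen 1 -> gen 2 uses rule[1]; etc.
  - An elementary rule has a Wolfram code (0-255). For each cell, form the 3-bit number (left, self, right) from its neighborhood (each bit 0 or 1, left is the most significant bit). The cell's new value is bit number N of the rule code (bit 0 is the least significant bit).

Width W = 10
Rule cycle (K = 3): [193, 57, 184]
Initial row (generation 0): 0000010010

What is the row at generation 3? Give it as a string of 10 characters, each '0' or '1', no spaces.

Gen 0: 0000010010
Gen 1 (rule 193): 1111000000
Gen 2 (rule 57): 1000111111
Gen 3 (rule 184): 0100111110

Answer: 0100111110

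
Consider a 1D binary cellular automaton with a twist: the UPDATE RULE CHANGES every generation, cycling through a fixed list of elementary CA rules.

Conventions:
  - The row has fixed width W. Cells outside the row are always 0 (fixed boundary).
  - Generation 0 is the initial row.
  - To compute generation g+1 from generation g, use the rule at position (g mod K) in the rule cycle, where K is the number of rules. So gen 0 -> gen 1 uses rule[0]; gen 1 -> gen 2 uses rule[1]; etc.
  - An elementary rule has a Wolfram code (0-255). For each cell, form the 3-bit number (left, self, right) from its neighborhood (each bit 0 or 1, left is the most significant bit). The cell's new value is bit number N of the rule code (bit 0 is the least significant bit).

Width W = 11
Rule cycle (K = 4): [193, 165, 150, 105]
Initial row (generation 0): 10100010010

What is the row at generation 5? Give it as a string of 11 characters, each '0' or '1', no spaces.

Answer: 11111100000

Derivation:
Gen 0: 10100010010
Gen 1 (rule 193): 00001000000
Gen 2 (rule 165): 11101011111
Gen 3 (rule 150): 01001001110
Gen 4 (rule 105): 00000001010
Gen 5 (rule 193): 11111100000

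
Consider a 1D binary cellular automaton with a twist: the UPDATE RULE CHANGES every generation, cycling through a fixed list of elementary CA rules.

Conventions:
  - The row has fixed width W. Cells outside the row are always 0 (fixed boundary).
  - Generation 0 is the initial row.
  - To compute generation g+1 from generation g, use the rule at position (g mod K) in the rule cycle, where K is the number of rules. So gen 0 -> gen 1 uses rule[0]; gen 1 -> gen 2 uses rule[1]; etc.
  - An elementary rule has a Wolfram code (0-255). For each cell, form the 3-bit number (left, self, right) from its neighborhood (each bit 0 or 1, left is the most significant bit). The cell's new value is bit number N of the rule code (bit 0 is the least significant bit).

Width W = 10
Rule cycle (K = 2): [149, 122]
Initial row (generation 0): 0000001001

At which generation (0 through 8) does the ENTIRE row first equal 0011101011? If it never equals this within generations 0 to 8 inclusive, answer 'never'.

Gen 0: 0000001001
Gen 1 (rule 149): 1111101101
Gen 2 (rule 122): 1000111110
Gen 3 (rule 149): 1110011101
Gen 4 (rule 122): 1011110110
Gen 5 (rule 149): 1001100001
Gen 6 (rule 122): 0111110010
Gen 7 (rule 149): 0011101011
Gen 8 (rule 122): 0110110111

Answer: 7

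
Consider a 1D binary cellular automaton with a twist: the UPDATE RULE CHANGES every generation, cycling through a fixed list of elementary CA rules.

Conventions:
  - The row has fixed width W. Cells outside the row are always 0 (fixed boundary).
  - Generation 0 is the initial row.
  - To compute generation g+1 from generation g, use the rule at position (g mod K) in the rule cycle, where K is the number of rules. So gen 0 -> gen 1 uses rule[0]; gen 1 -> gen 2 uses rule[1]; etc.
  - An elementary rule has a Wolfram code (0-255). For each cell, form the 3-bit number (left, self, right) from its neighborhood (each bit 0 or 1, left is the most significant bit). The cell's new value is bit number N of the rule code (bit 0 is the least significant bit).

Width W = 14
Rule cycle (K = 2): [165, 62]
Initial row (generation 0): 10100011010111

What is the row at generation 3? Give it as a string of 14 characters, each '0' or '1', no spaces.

Answer: 10001010000010

Derivation:
Gen 0: 10100011010111
Gen 1 (rule 165): 11101000111010
Gen 2 (rule 62): 10011101100111
Gen 3 (rule 165): 10001010000010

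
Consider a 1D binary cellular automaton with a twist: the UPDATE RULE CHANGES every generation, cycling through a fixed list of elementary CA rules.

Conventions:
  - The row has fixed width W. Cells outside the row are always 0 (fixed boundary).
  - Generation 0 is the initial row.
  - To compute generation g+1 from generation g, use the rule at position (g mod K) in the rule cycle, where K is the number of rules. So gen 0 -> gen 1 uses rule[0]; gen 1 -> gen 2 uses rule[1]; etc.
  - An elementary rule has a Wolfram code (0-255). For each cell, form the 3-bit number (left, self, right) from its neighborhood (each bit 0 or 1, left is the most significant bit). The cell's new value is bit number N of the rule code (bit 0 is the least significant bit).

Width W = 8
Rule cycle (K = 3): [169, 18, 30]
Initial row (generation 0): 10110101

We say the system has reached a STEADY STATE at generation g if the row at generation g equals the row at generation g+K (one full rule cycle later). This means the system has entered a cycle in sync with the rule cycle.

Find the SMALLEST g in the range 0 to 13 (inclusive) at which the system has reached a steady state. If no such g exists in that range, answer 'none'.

Gen 0: 10110101
Gen 1 (rule 169): 01101010
Gen 2 (rule 18): 10000001
Gen 3 (rule 30): 11000011
Gen 4 (rule 169): 10011010
Gen 5 (rule 18): 01100001
Gen 6 (rule 30): 11010011
Gen 7 (rule 169): 10100010
Gen 8 (rule 18): 00010101
Gen 9 (rule 30): 00110101
Gen 10 (rule 169): 10101010
Gen 11 (rule 18): 00000001
Gen 12 (rule 30): 00000011
Gen 13 (rule 169): 11111010
Gen 14 (rule 18): 00000001
Gen 15 (rule 30): 00000011
Gen 16 (rule 169): 11111010

Answer: 11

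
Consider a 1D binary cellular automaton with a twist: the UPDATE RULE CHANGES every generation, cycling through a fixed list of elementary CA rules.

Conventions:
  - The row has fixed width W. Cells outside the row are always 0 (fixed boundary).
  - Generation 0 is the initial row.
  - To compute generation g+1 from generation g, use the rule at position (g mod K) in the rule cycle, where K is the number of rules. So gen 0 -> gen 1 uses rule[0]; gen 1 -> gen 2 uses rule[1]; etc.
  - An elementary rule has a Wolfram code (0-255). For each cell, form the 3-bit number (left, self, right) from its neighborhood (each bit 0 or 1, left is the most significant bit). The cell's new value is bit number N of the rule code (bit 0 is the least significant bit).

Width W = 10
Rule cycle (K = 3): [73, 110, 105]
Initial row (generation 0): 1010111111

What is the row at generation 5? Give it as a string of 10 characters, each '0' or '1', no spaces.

Answer: 1111100111

Derivation:
Gen 0: 1010111111
Gen 1 (rule 73): 0000100001
Gen 2 (rule 110): 0001100011
Gen 3 (rule 105): 1101101011
Gen 4 (rule 73): 1101100011
Gen 5 (rule 110): 1111100111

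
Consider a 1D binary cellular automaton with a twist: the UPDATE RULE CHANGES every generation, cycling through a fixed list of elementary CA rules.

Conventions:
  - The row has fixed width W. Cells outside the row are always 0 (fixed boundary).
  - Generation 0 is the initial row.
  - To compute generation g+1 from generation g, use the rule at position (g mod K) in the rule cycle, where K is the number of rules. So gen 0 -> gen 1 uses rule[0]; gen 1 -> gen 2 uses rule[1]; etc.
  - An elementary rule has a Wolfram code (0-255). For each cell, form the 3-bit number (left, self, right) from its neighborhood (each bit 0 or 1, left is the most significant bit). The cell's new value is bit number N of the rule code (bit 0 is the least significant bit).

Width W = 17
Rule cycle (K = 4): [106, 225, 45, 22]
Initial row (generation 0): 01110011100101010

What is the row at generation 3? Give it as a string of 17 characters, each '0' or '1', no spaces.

Gen 0: 01110011100101010
Gen 1 (rule 106): 11010110101010100
Gen 2 (rule 225): 01101011010101001
Gen 3 (rule 45): 01011110111111001

Answer: 01011110111111001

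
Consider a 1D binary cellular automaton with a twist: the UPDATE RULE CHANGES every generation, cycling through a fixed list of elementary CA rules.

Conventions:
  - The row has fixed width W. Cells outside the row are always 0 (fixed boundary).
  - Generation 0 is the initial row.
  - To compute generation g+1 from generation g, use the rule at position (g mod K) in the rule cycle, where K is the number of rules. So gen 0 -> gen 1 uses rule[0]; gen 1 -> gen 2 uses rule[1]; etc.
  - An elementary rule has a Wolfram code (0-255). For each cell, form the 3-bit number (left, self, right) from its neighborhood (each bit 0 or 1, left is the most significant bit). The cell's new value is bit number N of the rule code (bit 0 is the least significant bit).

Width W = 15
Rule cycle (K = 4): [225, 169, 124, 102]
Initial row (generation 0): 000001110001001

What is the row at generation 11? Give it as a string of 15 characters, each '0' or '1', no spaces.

Answer: 110011110111101

Derivation:
Gen 0: 000001110001001
Gen 1 (rule 225): 111100110100000
Gen 2 (rule 169): 111000101001111
Gen 3 (rule 124): 101100111101001
Gen 4 (rule 102): 110101000111011
Gen 5 (rule 225): 011010010011101
Gen 6 (rule 169): 010100000011010
Gen 7 (rule 124): 011110000011111
Gen 8 (rule 102): 100010000100001
Gen 9 (rule 225): 001000110001100
Gen 10 (rule 169): 100010100101001
Gen 11 (rule 124): 110011110111101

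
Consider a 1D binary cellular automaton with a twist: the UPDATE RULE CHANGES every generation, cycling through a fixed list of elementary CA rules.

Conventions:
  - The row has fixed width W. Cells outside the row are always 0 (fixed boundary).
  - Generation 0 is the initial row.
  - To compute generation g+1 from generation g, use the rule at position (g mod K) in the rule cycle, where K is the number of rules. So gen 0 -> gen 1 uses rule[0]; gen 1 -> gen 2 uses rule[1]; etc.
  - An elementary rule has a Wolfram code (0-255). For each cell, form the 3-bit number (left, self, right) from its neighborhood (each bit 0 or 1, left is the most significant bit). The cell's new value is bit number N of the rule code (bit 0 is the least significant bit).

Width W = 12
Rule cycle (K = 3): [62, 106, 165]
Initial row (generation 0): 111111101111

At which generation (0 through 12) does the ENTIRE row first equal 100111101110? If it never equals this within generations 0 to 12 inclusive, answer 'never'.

Answer: 11

Derivation:
Gen 0: 111111101111
Gen 1 (rule 62): 100000011000
Gen 2 (rule 106): 000000111000
Gen 3 (rule 165): 111110010011
Gen 4 (rule 62): 100001111110
Gen 5 (rule 106): 000011000010
Gen 6 (rule 165): 111000011010
Gen 7 (rule 62): 100100110111
Gen 8 (rule 106): 001001111101
Gen 9 (rule 165): 101000111011
Gen 10 (rule 62): 111101100110
Gen 11 (rule 106): 100111101110
Gen 12 (rule 165): 100011010100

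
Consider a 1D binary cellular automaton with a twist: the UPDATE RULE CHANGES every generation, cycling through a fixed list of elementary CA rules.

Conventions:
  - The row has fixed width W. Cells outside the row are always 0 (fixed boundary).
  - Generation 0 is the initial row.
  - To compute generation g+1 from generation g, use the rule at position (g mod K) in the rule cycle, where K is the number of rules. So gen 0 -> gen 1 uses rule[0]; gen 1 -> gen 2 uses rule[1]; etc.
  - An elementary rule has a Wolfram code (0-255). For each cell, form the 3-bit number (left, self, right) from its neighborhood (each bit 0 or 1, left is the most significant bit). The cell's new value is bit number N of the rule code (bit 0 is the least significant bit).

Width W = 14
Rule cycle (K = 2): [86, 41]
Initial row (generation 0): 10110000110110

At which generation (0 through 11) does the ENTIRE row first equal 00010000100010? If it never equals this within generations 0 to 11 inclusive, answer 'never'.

Answer: 2

Derivation:
Gen 0: 10110000110110
Gen 1 (rule 86): 10011001010011
Gen 2 (rule 41): 00010000100010
Gen 3 (rule 86): 00111001110111
Gen 4 (rule 41): 10100001001100
Gen 5 (rule 86): 10110011110110
Gen 6 (rule 41): 01100010001100
Gen 7 (rule 86): 10110111010110
Gen 8 (rule 41): 01101100101100
Gen 9 (rule 86): 10100111100110
Gen 10 (rule 41): 01000100000100
Gen 11 (rule 86): 11101110001110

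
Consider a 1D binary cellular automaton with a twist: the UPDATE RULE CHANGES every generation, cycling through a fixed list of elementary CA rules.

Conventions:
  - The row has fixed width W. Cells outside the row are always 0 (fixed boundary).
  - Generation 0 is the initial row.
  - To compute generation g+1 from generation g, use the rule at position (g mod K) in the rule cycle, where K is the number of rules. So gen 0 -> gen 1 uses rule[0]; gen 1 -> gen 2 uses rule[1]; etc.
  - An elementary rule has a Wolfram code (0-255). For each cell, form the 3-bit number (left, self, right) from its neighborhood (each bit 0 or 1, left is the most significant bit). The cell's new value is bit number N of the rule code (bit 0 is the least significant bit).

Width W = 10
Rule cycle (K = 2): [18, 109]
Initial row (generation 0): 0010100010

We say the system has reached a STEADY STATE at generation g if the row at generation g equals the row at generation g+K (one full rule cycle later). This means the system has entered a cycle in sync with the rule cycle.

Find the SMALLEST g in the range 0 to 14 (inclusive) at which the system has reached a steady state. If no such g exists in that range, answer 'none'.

Answer: 5

Derivation:
Gen 0: 0010100010
Gen 1 (rule 18): 0100010101
Gen 2 (rule 109): 0101011111
Gen 3 (rule 18): 1000000000
Gen 4 (rule 109): 1011111111
Gen 5 (rule 18): 0000000000
Gen 6 (rule 109): 1111111111
Gen 7 (rule 18): 0000000000
Gen 8 (rule 109): 1111111111
Gen 9 (rule 18): 0000000000
Gen 10 (rule 109): 1111111111
Gen 11 (rule 18): 0000000000
Gen 12 (rule 109): 1111111111
Gen 13 (rule 18): 0000000000
Gen 14 (rule 109): 1111111111
Gen 15 (rule 18): 0000000000
Gen 16 (rule 109): 1111111111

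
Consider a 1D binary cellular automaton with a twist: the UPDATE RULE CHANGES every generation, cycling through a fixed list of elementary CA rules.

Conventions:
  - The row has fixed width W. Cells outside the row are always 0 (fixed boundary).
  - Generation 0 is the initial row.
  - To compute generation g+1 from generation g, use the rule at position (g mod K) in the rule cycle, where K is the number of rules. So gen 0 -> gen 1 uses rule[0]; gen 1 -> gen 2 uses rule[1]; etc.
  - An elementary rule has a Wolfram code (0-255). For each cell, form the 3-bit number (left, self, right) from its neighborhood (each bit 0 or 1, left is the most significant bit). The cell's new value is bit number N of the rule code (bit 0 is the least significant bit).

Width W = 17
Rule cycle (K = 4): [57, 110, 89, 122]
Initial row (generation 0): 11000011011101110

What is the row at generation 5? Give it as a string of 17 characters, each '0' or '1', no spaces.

Gen 0: 11000011011101110
Gen 1 (rule 57): 10111010110011001
Gen 2 (rule 110): 11101111110111011
Gen 3 (rule 89): 10101000010101011
Gen 4 (rule 122): 01010100101010111
Gen 5 (rule 57): 00101010010101100

Answer: 00101010010101100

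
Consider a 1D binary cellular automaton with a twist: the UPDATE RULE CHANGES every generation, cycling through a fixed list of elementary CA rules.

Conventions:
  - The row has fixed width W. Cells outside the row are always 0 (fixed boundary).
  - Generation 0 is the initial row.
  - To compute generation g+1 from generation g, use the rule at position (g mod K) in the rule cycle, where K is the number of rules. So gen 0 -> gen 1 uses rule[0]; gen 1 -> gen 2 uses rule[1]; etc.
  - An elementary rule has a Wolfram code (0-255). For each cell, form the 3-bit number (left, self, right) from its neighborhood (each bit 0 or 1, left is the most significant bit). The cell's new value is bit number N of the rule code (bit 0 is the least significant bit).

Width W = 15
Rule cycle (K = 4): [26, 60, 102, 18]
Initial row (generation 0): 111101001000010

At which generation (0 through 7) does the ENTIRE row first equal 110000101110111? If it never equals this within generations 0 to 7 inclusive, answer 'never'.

Answer: 2

Derivation:
Gen 0: 111101001000010
Gen 1 (rule 26): 100000110100101
Gen 2 (rule 60): 110000101110111
Gen 3 (rule 102): 010001110011001
Gen 4 (rule 18): 101010001100110
Gen 5 (rule 26): 000001011011101
Gen 6 (rule 60): 000001110110011
Gen 7 (rule 102): 000010011010101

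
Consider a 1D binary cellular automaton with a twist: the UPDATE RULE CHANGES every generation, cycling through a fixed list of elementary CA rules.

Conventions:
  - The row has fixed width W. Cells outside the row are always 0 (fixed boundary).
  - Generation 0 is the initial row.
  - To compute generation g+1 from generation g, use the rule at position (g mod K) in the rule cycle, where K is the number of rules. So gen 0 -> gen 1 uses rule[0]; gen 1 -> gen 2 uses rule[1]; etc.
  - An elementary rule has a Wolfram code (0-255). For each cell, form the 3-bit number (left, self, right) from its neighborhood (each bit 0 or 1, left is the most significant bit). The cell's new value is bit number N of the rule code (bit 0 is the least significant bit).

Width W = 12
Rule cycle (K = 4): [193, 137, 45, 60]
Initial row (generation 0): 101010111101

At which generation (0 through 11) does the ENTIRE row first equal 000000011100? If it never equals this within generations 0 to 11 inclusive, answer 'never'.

Answer: 1

Derivation:
Gen 0: 101010111101
Gen 1 (rule 193): 000000011100
Gen 2 (rule 137): 111111011001
Gen 3 (rule 45): 100000110001
Gen 4 (rule 60): 110000101001
Gen 5 (rule 193): 010110000000
Gen 6 (rule 137): 000100111111
Gen 7 (rule 45): 110100100000
Gen 8 (rule 60): 101110110000
Gen 9 (rule 193): 000110010111
Gen 10 (rule 137): 110100000110
Gen 11 (rule 45): 101101110100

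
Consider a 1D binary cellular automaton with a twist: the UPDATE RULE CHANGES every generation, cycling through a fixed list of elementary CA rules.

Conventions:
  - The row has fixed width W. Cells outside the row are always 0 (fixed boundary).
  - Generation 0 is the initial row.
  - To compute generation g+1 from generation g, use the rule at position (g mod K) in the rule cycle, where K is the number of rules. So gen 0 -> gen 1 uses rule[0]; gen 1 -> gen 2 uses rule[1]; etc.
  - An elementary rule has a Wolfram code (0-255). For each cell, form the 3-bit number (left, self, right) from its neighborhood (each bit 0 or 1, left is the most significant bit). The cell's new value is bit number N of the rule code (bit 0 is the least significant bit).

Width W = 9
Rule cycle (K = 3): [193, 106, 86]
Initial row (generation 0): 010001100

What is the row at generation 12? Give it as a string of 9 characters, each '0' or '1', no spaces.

Answer: 000000111

Derivation:
Gen 0: 010001100
Gen 1 (rule 193): 000100101
Gen 2 (rule 106): 001001010
Gen 3 (rule 86): 011111011
Gen 4 (rule 193): 001111001
Gen 5 (rule 106): 011001010
Gen 6 (rule 86): 101111011
Gen 7 (rule 193): 000111001
Gen 8 (rule 106): 001101010
Gen 9 (rule 86): 010101011
Gen 10 (rule 193): 000000001
Gen 11 (rule 106): 000000010
Gen 12 (rule 86): 000000111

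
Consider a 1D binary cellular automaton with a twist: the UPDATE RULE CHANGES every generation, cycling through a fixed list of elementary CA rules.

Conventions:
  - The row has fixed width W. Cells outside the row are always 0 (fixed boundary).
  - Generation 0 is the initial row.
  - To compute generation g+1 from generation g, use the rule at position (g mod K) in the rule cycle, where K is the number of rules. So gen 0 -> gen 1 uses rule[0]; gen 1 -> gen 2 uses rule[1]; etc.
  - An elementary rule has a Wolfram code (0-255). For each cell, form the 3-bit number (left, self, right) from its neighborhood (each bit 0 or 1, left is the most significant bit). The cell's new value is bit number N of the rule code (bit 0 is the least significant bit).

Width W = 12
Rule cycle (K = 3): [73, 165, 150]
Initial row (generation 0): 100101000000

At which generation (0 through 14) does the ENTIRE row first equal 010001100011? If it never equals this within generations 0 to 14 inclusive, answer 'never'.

Gen 0: 100101000000
Gen 1 (rule 73): 000000011111
Gen 2 (rule 165): 111111001110
Gen 3 (rule 150): 011110110101
Gen 4 (rule 73): 010010110000
Gen 5 (rule 165): 010011000111
Gen 6 (rule 150): 111100101010
Gen 7 (rule 73): 100100000000
Gen 8 (rule 165): 100101111111
Gen 9 (rule 150): 111100111110
Gen 10 (rule 73): 100100100010
Gen 11 (rule 165): 100100101010
Gen 12 (rule 150): 111111101011
Gen 13 (rule 73): 100000100011
Gen 14 (rule 165): 101110101000

Answer: never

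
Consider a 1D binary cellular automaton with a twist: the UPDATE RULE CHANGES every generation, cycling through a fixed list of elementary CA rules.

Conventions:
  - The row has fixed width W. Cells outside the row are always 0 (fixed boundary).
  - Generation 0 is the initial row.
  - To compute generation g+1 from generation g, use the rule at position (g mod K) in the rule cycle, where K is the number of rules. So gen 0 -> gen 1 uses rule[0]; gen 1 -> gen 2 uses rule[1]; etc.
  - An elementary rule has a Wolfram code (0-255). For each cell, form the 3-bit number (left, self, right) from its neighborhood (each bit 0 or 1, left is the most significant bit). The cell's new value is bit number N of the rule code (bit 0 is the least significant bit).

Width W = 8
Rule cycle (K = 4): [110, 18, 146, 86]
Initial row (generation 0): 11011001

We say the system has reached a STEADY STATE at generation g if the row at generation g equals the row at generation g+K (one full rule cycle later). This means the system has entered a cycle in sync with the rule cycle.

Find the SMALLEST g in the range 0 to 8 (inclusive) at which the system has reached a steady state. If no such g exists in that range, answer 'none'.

Gen 0: 11011001
Gen 1 (rule 110): 11111011
Gen 2 (rule 18): 00000000
Gen 3 (rule 146): 00000000
Gen 4 (rule 86): 00000000
Gen 5 (rule 110): 00000000
Gen 6 (rule 18): 00000000
Gen 7 (rule 146): 00000000
Gen 8 (rule 86): 00000000
Gen 9 (rule 110): 00000000
Gen 10 (rule 18): 00000000
Gen 11 (rule 146): 00000000
Gen 12 (rule 86): 00000000

Answer: 2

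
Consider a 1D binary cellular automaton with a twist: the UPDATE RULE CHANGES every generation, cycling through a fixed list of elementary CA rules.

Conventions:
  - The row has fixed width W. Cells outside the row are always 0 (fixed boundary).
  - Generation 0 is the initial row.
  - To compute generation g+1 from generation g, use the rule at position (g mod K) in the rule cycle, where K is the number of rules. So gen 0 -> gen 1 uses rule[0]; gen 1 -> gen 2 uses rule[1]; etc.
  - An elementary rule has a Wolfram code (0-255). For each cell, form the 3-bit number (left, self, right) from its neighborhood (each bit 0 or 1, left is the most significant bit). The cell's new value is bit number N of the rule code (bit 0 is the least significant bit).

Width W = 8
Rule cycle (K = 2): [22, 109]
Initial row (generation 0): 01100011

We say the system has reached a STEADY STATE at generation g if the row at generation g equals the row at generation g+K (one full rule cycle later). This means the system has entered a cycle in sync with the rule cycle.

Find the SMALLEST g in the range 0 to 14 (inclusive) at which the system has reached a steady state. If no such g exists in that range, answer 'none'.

Answer: 7

Derivation:
Gen 0: 01100011
Gen 1 (rule 22): 10010100
Gen 2 (rule 109): 10011101
Gen 3 (rule 22): 11100001
Gen 4 (rule 109): 10101101
Gen 5 (rule 22): 10100001
Gen 6 (rule 109): 11101101
Gen 7 (rule 22): 00000001
Gen 8 (rule 109): 11111101
Gen 9 (rule 22): 00000001
Gen 10 (rule 109): 11111101
Gen 11 (rule 22): 00000001
Gen 12 (rule 109): 11111101
Gen 13 (rule 22): 00000001
Gen 14 (rule 109): 11111101
Gen 15 (rule 22): 00000001
Gen 16 (rule 109): 11111101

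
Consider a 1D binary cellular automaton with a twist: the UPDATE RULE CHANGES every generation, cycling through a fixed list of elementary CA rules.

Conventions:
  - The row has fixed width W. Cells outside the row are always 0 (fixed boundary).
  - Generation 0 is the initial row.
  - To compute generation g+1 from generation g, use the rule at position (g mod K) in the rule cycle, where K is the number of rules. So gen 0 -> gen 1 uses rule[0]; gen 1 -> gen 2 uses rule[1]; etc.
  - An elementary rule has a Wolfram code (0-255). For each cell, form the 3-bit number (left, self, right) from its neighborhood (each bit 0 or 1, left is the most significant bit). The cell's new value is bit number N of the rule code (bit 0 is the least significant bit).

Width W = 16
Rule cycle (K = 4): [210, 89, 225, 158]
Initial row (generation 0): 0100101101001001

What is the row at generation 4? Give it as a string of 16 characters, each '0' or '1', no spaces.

Answer: 1111101011010010

Derivation:
Gen 0: 0100101101001001
Gen 1 (rule 210): 1011000100110110
Gen 2 (rule 89): 0011110010110111
Gen 3 (rule 225): 1001110001011011
Gen 4 (rule 158): 1111101011010010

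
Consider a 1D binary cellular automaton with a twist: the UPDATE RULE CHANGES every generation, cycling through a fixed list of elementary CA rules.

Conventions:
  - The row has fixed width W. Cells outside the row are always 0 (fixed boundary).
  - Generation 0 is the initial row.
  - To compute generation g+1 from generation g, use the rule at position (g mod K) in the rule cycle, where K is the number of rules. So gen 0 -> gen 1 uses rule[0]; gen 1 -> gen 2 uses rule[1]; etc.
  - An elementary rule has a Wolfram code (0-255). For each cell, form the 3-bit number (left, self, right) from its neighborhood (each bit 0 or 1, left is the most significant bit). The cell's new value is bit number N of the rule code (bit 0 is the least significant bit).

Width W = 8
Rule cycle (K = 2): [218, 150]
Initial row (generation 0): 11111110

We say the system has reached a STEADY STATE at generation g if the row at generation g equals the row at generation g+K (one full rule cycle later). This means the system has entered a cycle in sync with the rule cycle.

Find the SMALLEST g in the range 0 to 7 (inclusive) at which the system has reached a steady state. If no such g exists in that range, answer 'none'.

Gen 0: 11111110
Gen 1 (rule 218): 11111111
Gen 2 (rule 150): 01111110
Gen 3 (rule 218): 11111111
Gen 4 (rule 150): 01111110
Gen 5 (rule 218): 11111111
Gen 6 (rule 150): 01111110
Gen 7 (rule 218): 11111111
Gen 8 (rule 150): 01111110
Gen 9 (rule 218): 11111111

Answer: 1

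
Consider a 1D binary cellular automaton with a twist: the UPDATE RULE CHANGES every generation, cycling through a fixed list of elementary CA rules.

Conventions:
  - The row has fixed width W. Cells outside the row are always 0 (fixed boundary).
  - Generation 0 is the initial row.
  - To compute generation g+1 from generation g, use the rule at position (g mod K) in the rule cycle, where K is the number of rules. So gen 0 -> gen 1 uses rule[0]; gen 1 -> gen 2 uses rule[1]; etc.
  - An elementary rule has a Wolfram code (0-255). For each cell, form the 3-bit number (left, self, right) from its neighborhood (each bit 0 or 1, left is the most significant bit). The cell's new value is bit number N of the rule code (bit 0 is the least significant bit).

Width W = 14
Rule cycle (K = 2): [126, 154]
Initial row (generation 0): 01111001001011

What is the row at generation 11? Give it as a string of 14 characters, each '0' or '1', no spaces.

Answer: 11111000011111

Derivation:
Gen 0: 01111001001011
Gen 1 (rule 126): 11001111111111
Gen 2 (rule 154): 10111111111110
Gen 3 (rule 126): 11100000000011
Gen 4 (rule 154): 11010000000110
Gen 5 (rule 126): 11111000001111
Gen 6 (rule 154): 11110100011110
Gen 7 (rule 126): 10011110110011
Gen 8 (rule 154): 01111100101110
Gen 9 (rule 126): 11000111111011
Gen 10 (rule 154): 10101111110010
Gen 11 (rule 126): 11111000011111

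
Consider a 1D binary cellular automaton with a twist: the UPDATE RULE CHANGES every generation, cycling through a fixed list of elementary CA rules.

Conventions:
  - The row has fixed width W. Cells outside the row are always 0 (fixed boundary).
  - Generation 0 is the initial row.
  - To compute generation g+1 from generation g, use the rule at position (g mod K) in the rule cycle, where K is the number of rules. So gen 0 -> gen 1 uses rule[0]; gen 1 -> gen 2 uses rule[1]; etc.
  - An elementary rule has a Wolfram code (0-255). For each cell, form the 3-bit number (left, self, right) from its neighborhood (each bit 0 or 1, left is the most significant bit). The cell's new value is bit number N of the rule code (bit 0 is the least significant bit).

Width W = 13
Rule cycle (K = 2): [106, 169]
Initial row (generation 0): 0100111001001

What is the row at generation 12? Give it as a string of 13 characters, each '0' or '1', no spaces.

Answer: 1000100011100

Derivation:
Gen 0: 0100111001001
Gen 1 (rule 106): 1001101010010
Gen 2 (rule 169): 0001010100000
Gen 3 (rule 106): 0010101000000
Gen 4 (rule 169): 1001010011111
Gen 5 (rule 106): 0010100110001
Gen 6 (rule 169): 1001000100100
Gen 7 (rule 106): 0010001001000
Gen 8 (rule 169): 1000100000011
Gen 9 (rule 106): 0001000000111
Gen 10 (rule 169): 1100011110110
Gen 11 (rule 106): 1100110011110
Gen 12 (rule 169): 1000100011100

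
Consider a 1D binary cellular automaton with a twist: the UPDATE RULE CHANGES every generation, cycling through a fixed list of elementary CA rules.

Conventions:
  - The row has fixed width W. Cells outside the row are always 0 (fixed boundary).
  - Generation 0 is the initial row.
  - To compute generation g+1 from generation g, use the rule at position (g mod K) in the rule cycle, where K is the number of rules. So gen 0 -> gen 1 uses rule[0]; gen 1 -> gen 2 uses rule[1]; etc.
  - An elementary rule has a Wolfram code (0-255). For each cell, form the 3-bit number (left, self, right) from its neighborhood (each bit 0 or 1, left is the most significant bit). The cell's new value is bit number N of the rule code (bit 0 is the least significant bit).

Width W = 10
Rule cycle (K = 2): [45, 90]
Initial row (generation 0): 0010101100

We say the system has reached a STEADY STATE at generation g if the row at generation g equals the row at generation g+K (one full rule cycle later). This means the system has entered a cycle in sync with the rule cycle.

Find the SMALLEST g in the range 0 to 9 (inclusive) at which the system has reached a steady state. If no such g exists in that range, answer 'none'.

Gen 0: 0010101100
Gen 1 (rule 45): 1011111001
Gen 2 (rule 90): 0010001110
Gen 3 (rule 45): 1010101000
Gen 4 (rule 90): 0000000100
Gen 5 (rule 45): 1111110101
Gen 6 (rule 90): 1000010000
Gen 7 (rule 45): 1011010111
Gen 8 (rule 90): 0011000101
Gen 9 (rule 45): 1010010111
Gen 10 (rule 90): 0001100101
Gen 11 (rule 45): 1101000111

Answer: none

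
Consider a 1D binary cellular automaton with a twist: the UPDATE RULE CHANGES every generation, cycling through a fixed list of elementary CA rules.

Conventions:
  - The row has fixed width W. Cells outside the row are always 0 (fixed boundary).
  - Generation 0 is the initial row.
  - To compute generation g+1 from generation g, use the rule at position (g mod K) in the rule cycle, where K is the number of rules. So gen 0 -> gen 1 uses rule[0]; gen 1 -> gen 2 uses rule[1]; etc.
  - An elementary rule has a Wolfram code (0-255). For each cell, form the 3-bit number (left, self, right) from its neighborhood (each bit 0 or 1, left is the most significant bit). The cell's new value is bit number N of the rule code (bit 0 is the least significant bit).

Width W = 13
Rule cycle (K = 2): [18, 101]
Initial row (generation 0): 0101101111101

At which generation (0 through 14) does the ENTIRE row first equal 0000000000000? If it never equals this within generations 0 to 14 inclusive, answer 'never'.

Answer: 3

Derivation:
Gen 0: 0101101111101
Gen 1 (rule 18): 1000000000000
Gen 2 (rule 101): 1011111111111
Gen 3 (rule 18): 0000000000000
Gen 4 (rule 101): 1111111111111
Gen 5 (rule 18): 0000000000000
Gen 6 (rule 101): 1111111111111
Gen 7 (rule 18): 0000000000000
Gen 8 (rule 101): 1111111111111
Gen 9 (rule 18): 0000000000000
Gen 10 (rule 101): 1111111111111
Gen 11 (rule 18): 0000000000000
Gen 12 (rule 101): 1111111111111
Gen 13 (rule 18): 0000000000000
Gen 14 (rule 101): 1111111111111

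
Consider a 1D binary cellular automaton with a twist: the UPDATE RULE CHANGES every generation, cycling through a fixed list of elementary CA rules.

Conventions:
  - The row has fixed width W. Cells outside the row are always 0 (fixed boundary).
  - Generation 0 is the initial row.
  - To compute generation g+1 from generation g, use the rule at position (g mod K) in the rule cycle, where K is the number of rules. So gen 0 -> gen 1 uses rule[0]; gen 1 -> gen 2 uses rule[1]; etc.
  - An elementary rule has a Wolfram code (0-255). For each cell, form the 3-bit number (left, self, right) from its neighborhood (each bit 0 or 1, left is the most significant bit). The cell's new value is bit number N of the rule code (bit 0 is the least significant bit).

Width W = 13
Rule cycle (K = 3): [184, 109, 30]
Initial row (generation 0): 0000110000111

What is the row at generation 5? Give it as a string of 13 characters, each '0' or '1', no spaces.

Answer: 0101010101110

Derivation:
Gen 0: 0000110000111
Gen 1 (rule 184): 0000101000110
Gen 2 (rule 109): 1110111010110
Gen 3 (rule 30): 1000100010101
Gen 4 (rule 184): 0100010001010
Gen 5 (rule 109): 0101010101110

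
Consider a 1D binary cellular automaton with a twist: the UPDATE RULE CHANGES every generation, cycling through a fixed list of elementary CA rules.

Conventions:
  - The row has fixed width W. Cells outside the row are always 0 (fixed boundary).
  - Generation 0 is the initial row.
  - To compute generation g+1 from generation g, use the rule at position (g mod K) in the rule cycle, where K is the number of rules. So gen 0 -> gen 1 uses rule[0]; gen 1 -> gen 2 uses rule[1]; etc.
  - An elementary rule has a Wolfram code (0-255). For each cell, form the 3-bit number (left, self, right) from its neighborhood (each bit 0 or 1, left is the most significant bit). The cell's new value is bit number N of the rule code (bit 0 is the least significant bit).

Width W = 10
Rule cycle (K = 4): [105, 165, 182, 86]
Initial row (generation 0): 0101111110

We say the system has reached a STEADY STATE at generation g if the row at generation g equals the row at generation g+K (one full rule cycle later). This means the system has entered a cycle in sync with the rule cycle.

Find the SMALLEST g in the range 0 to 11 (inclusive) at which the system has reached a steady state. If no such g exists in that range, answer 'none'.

Gen 0: 0101111110
Gen 1 (rule 105): 0011000010
Gen 2 (rule 165): 1000011010
Gen 3 (rule 182): 1100100111
Gen 4 (rule 86): 0111111001
Gen 5 (rule 105): 0100001000
Gen 6 (rule 165): 0101101011
Gen 7 (rule 182): 1110011100
Gen 8 (rule 86): 0011100110
Gen 9 (rule 105): 1010100110
Gen 10 (rule 165): 1111100000
Gen 11 (rule 182): 0111010000
Gen 12 (rule 86): 1001011000
Gen 13 (rule 105): 0000111011
Gen 14 (rule 165): 1110010100
Gen 15 (rule 182): 0101111110

Answer: none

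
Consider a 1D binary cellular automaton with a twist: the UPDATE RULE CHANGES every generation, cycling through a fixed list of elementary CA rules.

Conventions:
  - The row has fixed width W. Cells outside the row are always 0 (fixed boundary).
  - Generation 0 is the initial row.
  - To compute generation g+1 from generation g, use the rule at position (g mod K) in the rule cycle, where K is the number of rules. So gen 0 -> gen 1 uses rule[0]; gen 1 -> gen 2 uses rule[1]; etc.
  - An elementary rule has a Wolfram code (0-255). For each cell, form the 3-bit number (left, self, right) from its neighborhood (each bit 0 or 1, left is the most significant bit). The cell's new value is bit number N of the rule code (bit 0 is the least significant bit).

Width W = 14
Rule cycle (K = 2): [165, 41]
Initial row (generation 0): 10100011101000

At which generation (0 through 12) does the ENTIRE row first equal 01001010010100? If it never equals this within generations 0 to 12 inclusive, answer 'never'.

Gen 0: 10100011101000
Gen 1 (rule 165): 11101001011011
Gen 2 (rule 41): 10010000110110
Gen 3 (rule 165): 10010110001000
Gen 4 (rule 41): 00001100100011
Gen 5 (rule 165): 11100000101000
Gen 6 (rule 41): 10001110010011
Gen 7 (rule 165): 10100100010000
Gen 8 (rule 41): 01000001000111
Gen 9 (rule 165): 01011101010010
Gen 10 (rule 41): 00110010100000
Gen 11 (rule 165): 10000011101111
Gen 12 (rule 41): 00111010011000

Answer: never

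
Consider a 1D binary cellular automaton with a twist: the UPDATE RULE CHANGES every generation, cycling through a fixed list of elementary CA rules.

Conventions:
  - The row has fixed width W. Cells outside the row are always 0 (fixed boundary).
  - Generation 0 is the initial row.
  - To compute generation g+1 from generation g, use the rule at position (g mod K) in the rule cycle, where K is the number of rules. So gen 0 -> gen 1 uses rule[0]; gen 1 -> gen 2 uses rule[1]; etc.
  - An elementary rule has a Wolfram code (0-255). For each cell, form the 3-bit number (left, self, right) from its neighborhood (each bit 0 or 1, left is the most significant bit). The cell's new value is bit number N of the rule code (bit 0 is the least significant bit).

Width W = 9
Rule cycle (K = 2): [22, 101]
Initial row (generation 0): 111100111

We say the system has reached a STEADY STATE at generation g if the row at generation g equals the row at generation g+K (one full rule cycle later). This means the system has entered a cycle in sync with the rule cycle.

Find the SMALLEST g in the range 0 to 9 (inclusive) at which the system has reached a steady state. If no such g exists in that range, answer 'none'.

Answer: 6

Derivation:
Gen 0: 111100111
Gen 1 (rule 22): 000011000
Gen 2 (rule 101): 111001011
Gen 3 (rule 22): 000111000
Gen 4 (rule 101): 110001011
Gen 5 (rule 22): 001011000
Gen 6 (rule 101): 101101011
Gen 7 (rule 22): 100001000
Gen 8 (rule 101): 101101011
Gen 9 (rule 22): 100001000
Gen 10 (rule 101): 101101011
Gen 11 (rule 22): 100001000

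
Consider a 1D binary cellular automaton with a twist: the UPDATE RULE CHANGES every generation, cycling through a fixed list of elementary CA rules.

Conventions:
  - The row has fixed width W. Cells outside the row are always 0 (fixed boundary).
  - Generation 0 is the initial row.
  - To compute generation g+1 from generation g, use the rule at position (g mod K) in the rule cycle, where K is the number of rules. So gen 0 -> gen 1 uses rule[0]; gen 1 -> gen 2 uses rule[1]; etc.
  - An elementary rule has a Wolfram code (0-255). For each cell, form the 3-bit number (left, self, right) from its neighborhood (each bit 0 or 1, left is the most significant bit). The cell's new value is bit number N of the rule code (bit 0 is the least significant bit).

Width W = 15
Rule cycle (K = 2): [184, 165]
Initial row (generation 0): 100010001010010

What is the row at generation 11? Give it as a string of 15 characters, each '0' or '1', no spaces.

Gen 0: 100010001010010
Gen 1 (rule 184): 010001000101001
Gen 2 (rule 165): 010101010111001
Gen 3 (rule 184): 001010101110100
Gen 4 (rule 165): 101111110101101
Gen 5 (rule 184): 011111101011010
Gen 6 (rule 165): 001111011100110
Gen 7 (rule 184): 001110111010101
Gen 8 (rule 165): 100101010111111
Gen 9 (rule 184): 010010101111110
Gen 10 (rule 165): 010011110111100
Gen 11 (rule 184): 001011101111010

Answer: 001011101111010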